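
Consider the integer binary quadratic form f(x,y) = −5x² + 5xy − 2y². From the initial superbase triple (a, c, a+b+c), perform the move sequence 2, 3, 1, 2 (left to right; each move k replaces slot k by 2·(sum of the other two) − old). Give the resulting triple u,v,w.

start (-5,-2,-2) = (f(1,0),f(0,1),f(1,1))
replace slot 2: 2·((-5)+(-2)) − (-2) = -12 → (-5,-12,-2)
replace slot 3: 2·((-5)+(-12)) − (-2) = -32 → (-5,-12,-32)
replace slot 1: 2·((-12)+(-32)) − (-5) = -83 → (-83,-12,-32)
replace slot 2: 2·((-83)+(-32)) − (-12) = -218 → (-83,-218,-32)

-83,-218,-32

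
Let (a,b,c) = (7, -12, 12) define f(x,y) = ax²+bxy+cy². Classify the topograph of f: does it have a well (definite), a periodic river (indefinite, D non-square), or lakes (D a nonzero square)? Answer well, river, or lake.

D = b²−4ac = (-12)² − 4·7·12 = -192
D < 0 ⇒ definite ⇒ every region one sign ⇒ single well

well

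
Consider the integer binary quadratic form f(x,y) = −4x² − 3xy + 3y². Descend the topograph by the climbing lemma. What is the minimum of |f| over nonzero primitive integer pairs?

descent: ρ → (3,3,-4)  [lands on river]
river: ρ → (-4,5,2)
river: ρ → (2,7,-1)
river: ρ → (-1,7,2)
river: ρ → (2,5,-4)
river: ρ → (-4,3,3)
closes: descent 1, river 6
min |a| on river = 1

1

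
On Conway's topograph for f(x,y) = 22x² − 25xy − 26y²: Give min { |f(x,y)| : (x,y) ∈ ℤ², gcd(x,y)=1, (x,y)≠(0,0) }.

descent: ρ → (-26,25,22)  [lands on river]
river: ρ → (22,19,-29)
river: ρ → (-29,39,12)
river: ρ → (12,33,-38)
river: ρ → (-38,43,7)
river: ρ → (7,41,-44)
river: ρ → (-44,47,4)
river: ρ → (4,49,-32)
river: ρ → (-32,15,21)
river: ρ → (21,27,-26)
closes: descent 1, river 10
min |a| on river = 4

4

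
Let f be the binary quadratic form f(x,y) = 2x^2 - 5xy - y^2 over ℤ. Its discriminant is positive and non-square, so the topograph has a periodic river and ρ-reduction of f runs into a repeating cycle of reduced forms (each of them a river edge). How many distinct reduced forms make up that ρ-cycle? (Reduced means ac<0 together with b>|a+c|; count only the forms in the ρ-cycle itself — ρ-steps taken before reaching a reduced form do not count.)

D = 33, ⌊√D⌋ = 5
descent: ρ → (-1,5,2)  [lands on river]
river: ρ → (2,3,-3)
river: ρ → (-3,3,2)
river: ρ → (2,5,-1)
ρ-cycle length = 4 (tail of 1 descent step not counted)

4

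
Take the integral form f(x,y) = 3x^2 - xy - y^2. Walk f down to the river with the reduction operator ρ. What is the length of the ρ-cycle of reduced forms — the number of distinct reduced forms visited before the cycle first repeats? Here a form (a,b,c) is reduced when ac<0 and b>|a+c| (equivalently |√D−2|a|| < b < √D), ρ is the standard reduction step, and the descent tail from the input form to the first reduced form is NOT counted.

D = 13, ⌊√D⌋ = 3
descent: ρ → (-1,3,1)  [lands on river]
river: ρ → (1,3,-1)
ρ-cycle length = 2 (tail of 1 descent step not counted)

2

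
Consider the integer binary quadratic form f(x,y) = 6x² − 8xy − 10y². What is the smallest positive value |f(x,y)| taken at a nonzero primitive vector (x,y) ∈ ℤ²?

descent: ρ → (-10,8,6)  [lands on river]
river: ρ → (6,16,-2)
river: ρ → (-2,16,6)
river: ρ → (6,8,-10)
river: ρ → (-10,12,4)
river: ρ → (4,12,-10)
closes: descent 1, river 6
min |a| on river = 2

2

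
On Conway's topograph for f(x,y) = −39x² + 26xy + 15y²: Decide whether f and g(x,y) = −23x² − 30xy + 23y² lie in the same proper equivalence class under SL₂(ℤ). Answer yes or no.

D₁ = 3016, D₂ = 3016
river cycle of f (length 22): (15, 34, -31), (-31, 28, 18), (18, 44, -15), (-15, 46, 15), (15, 44, -18), (-18, 28, 31), (31, 34, -15), (-15, 26, 39), (39, 52, -2), (-2, 52, 39), … (12 more)
river cycle of g (length 18): (23, 30, -23), (-23, 16, 30), (30, 44, -9), (-9, 46, 25), (25, 54, -1), (-1, 54, 25), (25, 46, -9), (-9, 44, 30), (30, 16, -23), (-23, 30, 23), … (8 more)
cycles differ ⇒ inequivalent

no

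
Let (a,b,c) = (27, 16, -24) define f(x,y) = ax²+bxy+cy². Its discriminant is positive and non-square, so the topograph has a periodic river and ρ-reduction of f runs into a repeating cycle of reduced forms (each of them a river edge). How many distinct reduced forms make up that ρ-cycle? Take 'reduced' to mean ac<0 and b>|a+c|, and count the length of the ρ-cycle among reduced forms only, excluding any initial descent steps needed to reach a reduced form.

D = 2848, ⌊√D⌋ = 53
river: ρ → (-24,32,19)
river: ρ → (19,44,-12)
river: ρ → (-12,52,3)
river: ρ → (3,50,-29)
river: ρ → (-29,8,24)
river: ρ → (24,40,-13)
river: ρ → (-13,38,27)
river: ρ → (27,16,-24)
ρ-cycle length = 8 (tail of 0 descent steps not counted)

8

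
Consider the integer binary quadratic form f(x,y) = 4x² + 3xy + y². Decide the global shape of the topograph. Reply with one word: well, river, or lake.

D = b²−4ac = 3² − 4·4·1 = -7
D < 0 ⇒ definite ⇒ every region one sign ⇒ single well

well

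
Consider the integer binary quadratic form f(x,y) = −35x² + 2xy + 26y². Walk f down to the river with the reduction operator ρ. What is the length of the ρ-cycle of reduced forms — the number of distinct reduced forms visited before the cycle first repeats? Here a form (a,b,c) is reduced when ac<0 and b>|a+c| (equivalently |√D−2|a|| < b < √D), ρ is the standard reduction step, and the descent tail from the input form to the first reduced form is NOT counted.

D = 3644, ⌊√D⌋ = 60
descent: ρ → (26,50,-11)  [lands on river]
river: ρ → (-11,60,1)
river: ρ → (1,60,-11)
river: ρ → (-11,50,26)
river: ρ → (26,54,-7)
river: ρ → (-7,58,10)
river: ρ → (10,42,-47)
river: ρ → (-47,52,5)
river: ρ → (5,58,-14)
river: ρ → (-14,54,13)
river: ρ → (13,50,-22)
river: ρ → (-22,38,25)
river: ρ → (25,12,-35)
river: ρ → (-35,58,2)
river: ρ → (2,58,-35)
river: ρ → (-35,12,25)
river: ρ → (25,38,-22)
river: ρ → (-22,50,13)
river: ρ → (13,54,-14)
river: ρ → (-14,58,5)
river: ρ → (5,52,-47)
river: ρ → (-47,42,10)
river: ρ → (10,58,-7)
river: ρ → (-7,54,26)
ρ-cycle length = 24 (tail of 1 descent step not counted)

24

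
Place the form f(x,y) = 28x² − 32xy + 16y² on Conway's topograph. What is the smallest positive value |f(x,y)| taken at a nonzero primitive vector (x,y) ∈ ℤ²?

translate: b→24 (≡-32 mod 56), so (28,-32,16)→(28,24,12)
flip: (28,24,12)→(12,-24,28)
translate: b→0 (≡-24 mod 24), so (12,-24,28)→(12,0,16)
reduced (well bottom): (12,0,16) with a≤c, −a<b≤a
well minimum = a = 12

12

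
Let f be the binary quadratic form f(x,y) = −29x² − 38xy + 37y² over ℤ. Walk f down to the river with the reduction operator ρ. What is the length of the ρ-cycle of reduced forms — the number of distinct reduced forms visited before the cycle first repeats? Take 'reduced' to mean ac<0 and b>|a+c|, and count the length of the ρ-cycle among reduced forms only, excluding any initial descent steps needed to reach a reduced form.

D = 5736, ⌊√D⌋ = 75
descent: ρ → (37,38,-29)  [lands on river]
river: ρ → (-29,20,46)
river: ρ → (46,72,-3)
river: ρ → (-3,72,46)
river: ρ → (46,20,-29)
river: ρ → (-29,38,37)
river: ρ → (37,36,-30)
river: ρ → (-30,24,43)
river: ρ → (43,62,-11)
river: ρ → (-11,70,19)
river: ρ → (19,44,-50)
river: ρ → (-50,56,13)
river: ρ → (13,74,-5)
river: ρ → (-5,66,69)
river: ρ → (69,72,-2)
river: ρ → (-2,72,69)
river: ρ → (69,66,-5)
river: ρ → (-5,74,13)
river: ρ → (13,56,-50)
river: ρ → (-50,44,19)
river: ρ → (19,70,-11)
river: ρ → (-11,62,43)
river: ρ → (43,24,-30)
river: ρ → (-30,36,37)
ρ-cycle length = 24 (tail of 1 descent step not counted)

24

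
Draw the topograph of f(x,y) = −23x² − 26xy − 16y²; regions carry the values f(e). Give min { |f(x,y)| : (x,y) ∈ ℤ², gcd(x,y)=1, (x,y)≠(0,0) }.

translate: b→-20 (≡26 mod 46), so (23,26,16)→(23,-20,13)
flip: (23,-20,13)→(13,20,23)
translate: b→-6 (≡20 mod 26), so (13,20,23)→(13,-6,16)
reduced (well bottom): (13,-6,16) with a≤c, −a<b≤a
well minimum |f| = |-13| = 13 (negative-definite)

13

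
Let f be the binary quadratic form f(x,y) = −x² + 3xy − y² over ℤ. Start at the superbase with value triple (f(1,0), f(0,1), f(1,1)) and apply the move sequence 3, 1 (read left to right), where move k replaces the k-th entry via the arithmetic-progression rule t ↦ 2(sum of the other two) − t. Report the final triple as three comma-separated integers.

start (-1,-1,1) = (f(1,0),f(0,1),f(1,1))
replace slot 3: 2·((-1)+(-1)) − 1 = -5 → (-1,-1,-5)
replace slot 1: 2·((-1)+(-5)) − (-1) = -11 → (-11,-1,-5)

-11,-1,-5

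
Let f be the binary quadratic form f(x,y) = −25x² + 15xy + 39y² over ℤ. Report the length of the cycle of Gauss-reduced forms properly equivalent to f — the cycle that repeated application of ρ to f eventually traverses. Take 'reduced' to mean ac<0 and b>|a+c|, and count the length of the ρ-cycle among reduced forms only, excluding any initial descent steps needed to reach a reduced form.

D = 4125, ⌊√D⌋ = 64
river: ρ → (39,63,-1)
river: ρ → (-1,63,39)
river: ρ → (39,15,-25)
river: ρ → (-25,35,29)
river: ρ → (29,23,-31)
river: ρ → (-31,39,21)
river: ρ → (21,45,-25)
river: ρ → (-25,55,11)
river: ρ → (11,55,-25)
river: ρ → (-25,45,21)
river: ρ → (21,39,-31)
river: ρ → (-31,23,29)
river: ρ → (29,35,-25)
river: ρ → (-25,15,39)
ρ-cycle length = 14 (tail of 0 descent steps not counted)

14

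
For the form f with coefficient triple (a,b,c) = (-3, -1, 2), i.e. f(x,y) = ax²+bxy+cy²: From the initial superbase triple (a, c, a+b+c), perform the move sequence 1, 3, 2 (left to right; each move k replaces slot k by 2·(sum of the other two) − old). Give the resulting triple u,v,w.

start (-3,2,-2) = (f(1,0),f(0,1),f(1,1))
replace slot 1: 2·(2+(-2)) − (-3) = 3 → (3,2,-2)
replace slot 3: 2·(3+2) − (-2) = 12 → (3,2,12)
replace slot 2: 2·(3+12) − 2 = 28 → (3,28,12)

3,28,12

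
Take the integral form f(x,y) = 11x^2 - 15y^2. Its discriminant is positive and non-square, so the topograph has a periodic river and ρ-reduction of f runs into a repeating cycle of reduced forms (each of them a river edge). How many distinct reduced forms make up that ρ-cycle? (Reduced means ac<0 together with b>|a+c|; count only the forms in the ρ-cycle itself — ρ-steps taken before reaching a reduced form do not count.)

D = 660, ⌊√D⌋ = 25
descent: ρ → (-15,0,11)
descent: ρ → (11,22,-4)  [lands on river]
river: ρ → (-4,18,21)
river: ρ → (21,24,-1)
river: ρ → (-1,24,21)
river: ρ → (21,18,-4)
river: ρ → (-4,22,11)
ρ-cycle length = 6 (tail of 2 descent steps not counted)

6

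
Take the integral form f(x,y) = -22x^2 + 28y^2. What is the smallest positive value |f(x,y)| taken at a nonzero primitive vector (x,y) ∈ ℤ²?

descent: ρ → (28,0,-22)
descent: ρ → (-22,44,6)  [lands on river]
river: ρ → (6,40,-36)
river: ρ → (-36,32,10)
river: ρ → (10,48,-4)
river: ρ → (-4,48,10)
river: ρ → (10,32,-36)
river: ρ → (-36,40,6)
river: ρ → (6,44,-22)
closes: descent 2, river 8
min |a| on river = 4

4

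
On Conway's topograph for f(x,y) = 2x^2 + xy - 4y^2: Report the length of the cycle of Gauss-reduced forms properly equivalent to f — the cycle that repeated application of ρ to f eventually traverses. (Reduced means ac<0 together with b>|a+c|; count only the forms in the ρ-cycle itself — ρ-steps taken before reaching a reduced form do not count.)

D = 33, ⌊√D⌋ = 5
descent: ρ → (-4,-1,2)
descent: ρ → (2,5,-1)  [lands on river]
river: ρ → (-1,5,2)
river: ρ → (2,3,-3)
river: ρ → (-3,3,2)
ρ-cycle length = 4 (tail of 2 descent steps not counted)

4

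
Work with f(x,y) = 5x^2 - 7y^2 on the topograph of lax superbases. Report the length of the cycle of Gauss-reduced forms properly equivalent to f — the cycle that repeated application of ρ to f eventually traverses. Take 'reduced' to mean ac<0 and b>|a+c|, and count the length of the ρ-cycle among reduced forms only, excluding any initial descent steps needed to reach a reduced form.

D = 140, ⌊√D⌋ = 11
descent: ρ → (-7,0,5)
descent: ρ → (5,10,-2)  [lands on river]
river: ρ → (-2,10,5)
ρ-cycle length = 2 (tail of 2 descent steps not counted)

2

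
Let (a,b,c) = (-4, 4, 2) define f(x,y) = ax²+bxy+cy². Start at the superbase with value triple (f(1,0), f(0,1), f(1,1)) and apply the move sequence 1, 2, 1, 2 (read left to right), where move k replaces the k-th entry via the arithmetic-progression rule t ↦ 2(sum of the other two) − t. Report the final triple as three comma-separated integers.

start (-4,2,2) = (f(1,0),f(0,1),f(1,1))
replace slot 1: 2·(2+2) − (-4) = 12 → (12,2,2)
replace slot 2: 2·(12+2) − 2 = 26 → (12,26,2)
replace slot 1: 2·(26+2) − 12 = 44 → (44,26,2)
replace slot 2: 2·(44+2) − 26 = 66 → (44,66,2)

44,66,2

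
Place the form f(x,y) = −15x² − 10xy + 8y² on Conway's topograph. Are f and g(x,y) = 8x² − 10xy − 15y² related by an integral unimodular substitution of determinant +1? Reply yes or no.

D₁ = 580, D₂ = 580
river cycle of f (length 6): (8, 10, -15), (-15, 20, 3), (3, 22, -8), (-8, 10, 15), (15, 20, -3), (-3, 22, 8)
river cycle of g (length 6): (-15, 10, 8), (8, 22, -3), (-3, 20, 15), (15, 10, -8), (-8, 22, 3), (3, 20, -15)
cycles differ ⇒ inequivalent

no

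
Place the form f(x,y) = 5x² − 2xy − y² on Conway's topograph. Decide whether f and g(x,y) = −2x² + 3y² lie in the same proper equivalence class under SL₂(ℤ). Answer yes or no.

D₁ = 24, D₂ = 24
river cycle of f (length 2): (-1, 4, 2), (2, 4, -1)
river cycle of g (length 2): (-2, 4, 1), (1, 4, -2)
cycles differ ⇒ inequivalent

no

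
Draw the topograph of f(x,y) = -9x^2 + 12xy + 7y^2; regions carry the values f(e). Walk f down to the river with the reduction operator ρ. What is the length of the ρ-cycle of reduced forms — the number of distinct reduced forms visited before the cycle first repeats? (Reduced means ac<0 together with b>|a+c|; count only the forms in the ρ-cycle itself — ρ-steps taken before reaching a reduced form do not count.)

D = 396, ⌊√D⌋ = 19
river: ρ → (7,16,-5)
river: ρ → (-5,14,10)
river: ρ → (10,6,-9)
river: ρ → (-9,12,7)
ρ-cycle length = 4 (tail of 0 descent steps not counted)

4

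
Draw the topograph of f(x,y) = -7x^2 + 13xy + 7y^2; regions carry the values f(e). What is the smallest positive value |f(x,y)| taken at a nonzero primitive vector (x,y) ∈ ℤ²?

river: ρ → (7,15,-5)
river: ρ → (-5,15,7)
river: ρ → (7,13,-7)
river: ρ → (-7,15,5)
river: ρ → (5,15,-7)
river: ρ → (-7,13,7)
closes: descent 0, river 6
min |a| on river = 5

5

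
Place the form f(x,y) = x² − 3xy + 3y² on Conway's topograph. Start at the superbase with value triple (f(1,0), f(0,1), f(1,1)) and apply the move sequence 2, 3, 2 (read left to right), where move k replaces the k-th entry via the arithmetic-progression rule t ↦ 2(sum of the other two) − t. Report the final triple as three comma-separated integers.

start (1,3,1) = (f(1,0),f(0,1),f(1,1))
replace slot 2: 2·(1+1) − 3 = 1 → (1,1,1)
replace slot 3: 2·(1+1) − 1 = 3 → (1,1,3)
replace slot 2: 2·(1+3) − 1 = 7 → (1,7,3)

1,7,3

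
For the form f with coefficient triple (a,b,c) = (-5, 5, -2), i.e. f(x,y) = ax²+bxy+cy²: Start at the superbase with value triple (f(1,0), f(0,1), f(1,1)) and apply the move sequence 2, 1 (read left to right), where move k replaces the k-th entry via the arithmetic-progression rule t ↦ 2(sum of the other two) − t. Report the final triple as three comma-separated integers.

start (-5,-2,-2) = (f(1,0),f(0,1),f(1,1))
replace slot 2: 2·((-5)+(-2)) − (-2) = -12 → (-5,-12,-2)
replace slot 1: 2·((-12)+(-2)) − (-5) = -23 → (-23,-12,-2)

-23,-12,-2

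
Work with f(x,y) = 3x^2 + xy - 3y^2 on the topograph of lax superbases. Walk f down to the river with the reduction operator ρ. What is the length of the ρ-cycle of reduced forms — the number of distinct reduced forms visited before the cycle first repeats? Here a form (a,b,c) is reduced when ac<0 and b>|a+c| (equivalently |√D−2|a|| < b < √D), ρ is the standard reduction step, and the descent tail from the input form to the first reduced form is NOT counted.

D = 37, ⌊√D⌋ = 6
river: ρ → (-3,5,1)
river: ρ → (1,5,-3)
river: ρ → (-3,1,3)
river: ρ → (3,5,-1)
river: ρ → (-1,5,3)
river: ρ → (3,1,-3)
ρ-cycle length = 6 (tail of 0 descent steps not counted)

6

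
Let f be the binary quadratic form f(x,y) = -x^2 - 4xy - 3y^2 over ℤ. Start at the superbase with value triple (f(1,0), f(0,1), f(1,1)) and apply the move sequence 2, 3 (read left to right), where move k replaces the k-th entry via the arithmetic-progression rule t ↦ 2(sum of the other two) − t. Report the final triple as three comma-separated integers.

start (-1,-3,-8) = (f(1,0),f(0,1),f(1,1))
replace slot 2: 2·((-1)+(-8)) − (-3) = -15 → (-1,-15,-8)
replace slot 3: 2·((-1)+(-15)) − (-8) = -24 → (-1,-15,-24)

-1,-15,-24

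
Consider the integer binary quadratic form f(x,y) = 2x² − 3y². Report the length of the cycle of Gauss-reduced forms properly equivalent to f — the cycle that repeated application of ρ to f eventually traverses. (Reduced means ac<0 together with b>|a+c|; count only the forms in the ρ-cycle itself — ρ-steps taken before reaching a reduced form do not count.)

D = 24, ⌊√D⌋ = 4
descent: ρ → (-3,0,2)
descent: ρ → (2,4,-1)  [lands on river]
river: ρ → (-1,4,2)
ρ-cycle length = 2 (tail of 2 descent steps not counted)

2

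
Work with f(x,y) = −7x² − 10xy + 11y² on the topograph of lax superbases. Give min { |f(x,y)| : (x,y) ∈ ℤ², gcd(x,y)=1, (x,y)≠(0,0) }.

descent: ρ → (11,10,-7)  [lands on river]
river: ρ → (-7,18,3)
river: ρ → (3,18,-7)
river: ρ → (-7,10,11)
river: ρ → (11,12,-6)
river: ρ → (-6,12,11)
closes: descent 1, river 6
min |a| on river = 3

3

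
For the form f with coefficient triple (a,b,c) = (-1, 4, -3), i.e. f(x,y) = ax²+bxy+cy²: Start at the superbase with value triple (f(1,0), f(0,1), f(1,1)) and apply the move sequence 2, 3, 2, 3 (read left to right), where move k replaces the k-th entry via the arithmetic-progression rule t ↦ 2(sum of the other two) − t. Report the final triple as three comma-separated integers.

start (-1,-3,0) = (f(1,0),f(0,1),f(1,1))
replace slot 2: 2·((-1)+0) − (-3) = 1 → (-1,1,0)
replace slot 3: 2·((-1)+1) − 0 = 0 → (-1,1,0)
replace slot 2: 2·((-1)+0) − 1 = -3 → (-1,-3,0)
replace slot 3: 2·((-1)+(-3)) − 0 = -8 → (-1,-3,-8)

-1,-3,-8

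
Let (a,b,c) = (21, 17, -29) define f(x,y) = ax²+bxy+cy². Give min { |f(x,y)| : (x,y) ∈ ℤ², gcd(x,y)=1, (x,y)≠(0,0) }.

river: ρ → (-29,41,9)
river: ρ → (9,49,-9)
river: ρ → (-9,41,29)
river: ρ → (29,17,-21)
river: ρ → (-21,25,25)
river: ρ → (25,25,-21)
river: ρ → (-21,17,29)
river: ρ → (29,41,-9)
river: ρ → (-9,49,9)
river: ρ → (9,41,-29)
river: ρ → (-29,17,21)
river: ρ → (21,25,-25)
river: ρ → (-25,25,21)
river: ρ → (21,17,-29)
closes: descent 0, river 14
min |a| on river = 9

9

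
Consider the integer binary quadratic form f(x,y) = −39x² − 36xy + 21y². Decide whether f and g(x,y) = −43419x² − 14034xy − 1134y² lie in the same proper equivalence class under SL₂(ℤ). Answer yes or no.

D₁ = 4572, D₂ = 4572
river cycle of f (length 12): (21, 36, -39), (-39, 42, 18), (18, 66, -3), (-3, 66, 18), (18, 42, -39), (-39, 36, 21), (21, 48, -27), (-27, 60, 9), (9, 66, -6), (-6, 66, 9), … (2 more)
river cycle of g (length 12): (-39, 42, 18), (18, 66, -3), (-3, 66, 18), (18, 42, -39), (-39, 36, 21), (21, 48, -27), (-27, 60, 9), (9, 66, -6), (-6, 66, 9), (9, 60, -27), … (2 more)
cycles coincide ⇒ equivalent

yes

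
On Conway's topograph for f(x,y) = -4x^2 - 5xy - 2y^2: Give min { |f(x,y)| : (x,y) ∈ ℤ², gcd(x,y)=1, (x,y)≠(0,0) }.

translate: b→-3 (≡5 mod 8), so (4,5,2)→(4,-3,1)
flip: (4,-3,1)→(1,3,4)
translate: b→1 (≡3 mod 2), so (1,3,4)→(1,1,2)
reduced (well bottom): (1,1,2) with a≤c, −a<b≤a
well minimum |f| = |-1| = 1 (negative-definite)

1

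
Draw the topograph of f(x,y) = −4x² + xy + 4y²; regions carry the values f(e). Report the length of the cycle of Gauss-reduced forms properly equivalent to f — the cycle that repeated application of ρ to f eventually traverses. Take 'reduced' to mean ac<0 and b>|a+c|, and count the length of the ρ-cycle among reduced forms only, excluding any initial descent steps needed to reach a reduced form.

D = 65, ⌊√D⌋ = 8
river: ρ → (4,7,-1)
river: ρ → (-1,7,4)
river: ρ → (4,1,-4)
river: ρ → (-4,7,1)
river: ρ → (1,7,-4)
river: ρ → (-4,1,4)
ρ-cycle length = 6 (tail of 0 descent steps not counted)

6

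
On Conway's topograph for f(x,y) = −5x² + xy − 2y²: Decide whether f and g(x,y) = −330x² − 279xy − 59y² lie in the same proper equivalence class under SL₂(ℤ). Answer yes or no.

D₁ = -39, D₂ = -39
f is negative-definite; reduce −f:
−f: flip: (5,-1,2)→(2,1,5)
−f: reduced (well bottom): (2,1,5) with a≤c, −a<b≤a
flip sign back: reduced form of f is (-2,-1,-5)
g is negative-definite; reduce −g:
−g: flip: (330,279,59)→(59,-279,330)
−g: translate: b→-43 (≡-279 mod 118), so (59,-279,330)→(59,-43,8)
−g: flip: (59,-43,8)→(8,43,59)
−g: translate: b→-5 (≡43 mod 16), so (8,43,59)→(8,-5,2)
−g: flip: (8,-5,2)→(2,5,8)
−g: translate: b→1 (≡5 mod 4), so (2,5,8)→(2,1,5)
−g: reduced (well bottom): (2,1,5) with a≤c, −a<b≤a
flip sign back: reduced form of g is (-2,-1,-5)
reduced forms (-2, -1, -5) vs (-2, -1, -5) ⇒ equivalent

yes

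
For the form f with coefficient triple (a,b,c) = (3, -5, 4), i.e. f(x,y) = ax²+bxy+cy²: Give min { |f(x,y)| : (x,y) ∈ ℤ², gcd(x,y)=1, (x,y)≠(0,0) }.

translate: b→1 (≡-5 mod 6), so (3,-5,4)→(3,1,2)
flip: (3,1,2)→(2,-1,3)
reduced (well bottom): (2,-1,3) with a≤c, −a<b≤a
well minimum = a = 2

2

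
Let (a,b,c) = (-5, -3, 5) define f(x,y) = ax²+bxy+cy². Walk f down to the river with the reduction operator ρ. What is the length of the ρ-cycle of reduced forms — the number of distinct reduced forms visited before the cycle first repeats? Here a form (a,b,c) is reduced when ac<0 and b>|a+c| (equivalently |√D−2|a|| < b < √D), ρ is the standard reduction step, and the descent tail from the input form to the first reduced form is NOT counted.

D = 109, ⌊√D⌋ = 10
descent: ρ → (5,3,-5)  [lands on river]
river: ρ → (-5,7,3)
river: ρ → (3,5,-7)
river: ρ → (-7,9,1)
river: ρ → (1,9,-7)
river: ρ → (-7,5,3)
river: ρ → (3,7,-5)
river: ρ → (-5,3,5)
river: ρ → (5,7,-3)
river: ρ → (-3,5,7)
river: ρ → (7,9,-1)
river: ρ → (-1,9,7)
river: ρ → (7,5,-3)
river: ρ → (-3,7,5)
ρ-cycle length = 14 (tail of 1 descent step not counted)

14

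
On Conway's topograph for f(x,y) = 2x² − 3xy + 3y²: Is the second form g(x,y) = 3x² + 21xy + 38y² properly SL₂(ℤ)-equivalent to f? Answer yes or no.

D₁ = -15, D₂ = -15
f: translate: b→1 (≡-3 mod 4), so (2,-3,3)→(2,1,2)
f: reduced (well bottom): (2,1,2) with a≤c, −a<b≤a
g: translate: b→3 (≡21 mod 6), so (3,21,38)→(3,3,2)
g: flip: (3,3,2)→(2,-3,3)
g: translate: b→1 (≡-3 mod 4), so (2,-3,3)→(2,1,2)
g: reduced (well bottom): (2,1,2) with a≤c, −a<b≤a
reduced forms (2, 1, 2) vs (2, 1, 2) ⇒ equivalent

yes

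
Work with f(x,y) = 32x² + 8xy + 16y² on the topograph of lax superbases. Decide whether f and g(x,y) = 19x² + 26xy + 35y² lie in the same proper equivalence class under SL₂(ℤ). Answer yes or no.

D₁ = -1984, D₂ = -1984
f: flip: (32,8,16)→(16,-8,32)
f: reduced (well bottom): (16,-8,32) with a≤c, −a<b≤a
g: translate: b→-12 (≡26 mod 38), so (19,26,35)→(19,-12,28)
g: reduced (well bottom): (19,-12,28) with a≤c, −a<b≤a
reduced forms (16, -8, 32) vs (19, -12, 28) ⇒ inequivalent

no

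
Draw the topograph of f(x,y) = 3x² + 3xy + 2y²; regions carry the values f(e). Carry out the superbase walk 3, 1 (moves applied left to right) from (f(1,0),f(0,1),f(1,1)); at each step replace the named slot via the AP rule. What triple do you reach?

start (3,2,8) = (f(1,0),f(0,1),f(1,1))
replace slot 3: 2·(3+2) − 8 = 2 → (3,2,2)
replace slot 1: 2·(2+2) − 3 = 5 → (5,2,2)

5,2,2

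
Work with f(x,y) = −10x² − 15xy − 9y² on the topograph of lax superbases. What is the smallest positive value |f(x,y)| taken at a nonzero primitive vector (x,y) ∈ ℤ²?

translate: b→-5 (≡15 mod 20), so (10,15,9)→(10,-5,4)
flip: (10,-5,4)→(4,5,10)
translate: b→-3 (≡5 mod 8), so (4,5,10)→(4,-3,9)
reduced (well bottom): (4,-3,9) with a≤c, −a<b≤a
well minimum |f| = |-4| = 4 (negative-definite)

4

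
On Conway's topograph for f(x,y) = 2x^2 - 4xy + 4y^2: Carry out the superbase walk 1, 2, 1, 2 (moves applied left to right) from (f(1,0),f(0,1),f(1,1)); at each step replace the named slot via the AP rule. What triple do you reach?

start (2,4,2) = (f(1,0),f(0,1),f(1,1))
replace slot 1: 2·(4+2) − 2 = 10 → (10,4,2)
replace slot 2: 2·(10+2) − 4 = 20 → (10,20,2)
replace slot 1: 2·(20+2) − 10 = 34 → (34,20,2)
replace slot 2: 2·(34+2) − 20 = 52 → (34,52,2)

34,52,2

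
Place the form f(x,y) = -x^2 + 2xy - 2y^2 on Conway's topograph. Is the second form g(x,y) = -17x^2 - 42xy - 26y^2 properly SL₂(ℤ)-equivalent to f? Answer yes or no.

D₁ = -4, D₂ = -4
f is negative-definite; reduce −f:
−f: translate: b→0 (≡-2 mod 2), so (1,-2,2)→(1,0,1)
−f: reduced (well bottom): (1,0,1) with a≤c, −a<b≤a
flip sign back: reduced form of f is (-1,0,-1)
g is negative-definite; reduce −g:
−g: translate: b→8 (≡42 mod 34), so (17,42,26)→(17,8,1)
−g: flip: (17,8,1)→(1,-8,17)
−g: translate: b→0 (≡-8 mod 2), so (1,-8,17)→(1,0,1)
−g: reduced (well bottom): (1,0,1) with a≤c, −a<b≤a
flip sign back: reduced form of g is (-1,0,-1)
reduced forms (-1, 0, -1) vs (-1, 0, -1) ⇒ equivalent

yes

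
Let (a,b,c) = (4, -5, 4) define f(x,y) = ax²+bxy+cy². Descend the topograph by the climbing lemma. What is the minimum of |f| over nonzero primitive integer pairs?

translate: b→3 (≡-5 mod 8), so (4,-5,4)→(4,3,3)
flip: (4,3,3)→(3,-3,4)
translate: b→3 (≡-3 mod 6), so (3,-3,4)→(3,3,4)
reduced (well bottom): (3,3,4) with a≤c, −a<b≤a
well minimum = a = 3

3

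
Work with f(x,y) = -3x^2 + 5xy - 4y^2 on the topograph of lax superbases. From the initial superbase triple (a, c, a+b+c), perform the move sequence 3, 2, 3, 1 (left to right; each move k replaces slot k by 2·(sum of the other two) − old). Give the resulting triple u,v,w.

start (-3,-4,-2) = (f(1,0),f(0,1),f(1,1))
replace slot 3: 2·((-3)+(-4)) − (-2) = -12 → (-3,-4,-12)
replace slot 2: 2·((-3)+(-12)) − (-4) = -26 → (-3,-26,-12)
replace slot 3: 2·((-3)+(-26)) − (-12) = -46 → (-3,-26,-46)
replace slot 1: 2·((-26)+(-46)) − (-3) = -141 → (-141,-26,-46)

-141,-26,-46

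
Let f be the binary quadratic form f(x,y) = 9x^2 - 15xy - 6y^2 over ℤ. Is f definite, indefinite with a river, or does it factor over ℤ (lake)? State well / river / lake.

D = b²−4ac = (-15)² − 4·9·(-6) = 441
D = 21² is a perfect square ⇒ form factors over ℤ ⇒ lakes

lake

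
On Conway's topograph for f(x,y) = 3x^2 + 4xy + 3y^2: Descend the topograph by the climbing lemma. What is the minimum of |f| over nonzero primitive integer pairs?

translate: b→-2 (≡4 mod 6), so (3,4,3)→(3,-2,2)
flip: (3,-2,2)→(2,2,3)
reduced (well bottom): (2,2,3) with a≤c, −a<b≤a
well minimum = a = 2

2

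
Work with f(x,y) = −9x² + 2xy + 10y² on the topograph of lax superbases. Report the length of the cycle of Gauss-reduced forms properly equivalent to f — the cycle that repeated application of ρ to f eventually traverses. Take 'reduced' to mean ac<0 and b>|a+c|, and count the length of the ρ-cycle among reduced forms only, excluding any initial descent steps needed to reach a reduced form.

D = 364, ⌊√D⌋ = 19
river: ρ → (10,18,-1)
river: ρ → (-1,18,10)
river: ρ → (10,2,-9)
river: ρ → (-9,16,3)
river: ρ → (3,14,-14)
river: ρ → (-14,14,3)
river: ρ → (3,16,-9)
river: ρ → (-9,2,10)
ρ-cycle length = 8 (tail of 0 descent steps not counted)

8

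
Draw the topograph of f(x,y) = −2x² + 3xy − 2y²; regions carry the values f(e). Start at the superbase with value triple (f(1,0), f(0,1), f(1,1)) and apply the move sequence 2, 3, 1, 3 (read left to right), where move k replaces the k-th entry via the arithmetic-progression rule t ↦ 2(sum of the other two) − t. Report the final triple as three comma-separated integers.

start (-2,-2,-1) = (f(1,0),f(0,1),f(1,1))
replace slot 2: 2·((-2)+(-1)) − (-2) = -4 → (-2,-4,-1)
replace slot 3: 2·((-2)+(-4)) − (-1) = -11 → (-2,-4,-11)
replace slot 1: 2·((-4)+(-11)) − (-2) = -28 → (-28,-4,-11)
replace slot 3: 2·((-28)+(-4)) − (-11) = -53 → (-28,-4,-53)

-28,-4,-53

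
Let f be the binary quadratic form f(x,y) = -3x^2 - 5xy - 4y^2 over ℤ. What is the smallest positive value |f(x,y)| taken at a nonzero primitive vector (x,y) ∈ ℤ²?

translate: b→-1 (≡5 mod 6), so (3,5,4)→(3,-1,2)
flip: (3,-1,2)→(2,1,3)
reduced (well bottom): (2,1,3) with a≤c, −a<b≤a
well minimum |f| = |-2| = 2 (negative-definite)

2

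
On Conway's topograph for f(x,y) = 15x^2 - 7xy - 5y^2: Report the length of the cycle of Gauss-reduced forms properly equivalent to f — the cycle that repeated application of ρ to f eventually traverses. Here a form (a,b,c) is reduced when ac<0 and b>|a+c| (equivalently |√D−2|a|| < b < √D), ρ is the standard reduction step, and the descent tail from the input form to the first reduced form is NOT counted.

D = 349, ⌊√D⌋ = 18
descent: ρ → (-5,17,3)  [lands on river]
river: ρ → (3,13,-15)
river: ρ → (-15,17,1)
river: ρ → (1,17,-15)
river: ρ → (-15,13,3)
river: ρ → (3,17,-5)
river: ρ → (-5,13,9)
river: ρ → (9,5,-9)
river: ρ → (-9,13,5)
river: ρ → (5,17,-3)
river: ρ → (-3,13,15)
river: ρ → (15,17,-1)
river: ρ → (-1,17,15)
river: ρ → (15,13,-3)
river: ρ → (-3,17,5)
river: ρ → (5,13,-9)
river: ρ → (-9,5,9)
river: ρ → (9,13,-5)
ρ-cycle length = 18 (tail of 1 descent step not counted)

18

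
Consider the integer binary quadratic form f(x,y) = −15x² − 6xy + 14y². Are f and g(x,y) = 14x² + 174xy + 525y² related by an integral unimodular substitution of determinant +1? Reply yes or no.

D₁ = 876, D₂ = 876
river cycle of f (length 6): (14, 6, -15), (-15, 24, 5), (5, 26, -10), (-10, 14, 17), (17, 20, -7), (-7, 22, 14)
river cycle of g (length 6): (14, 6, -15), (-15, 24, 5), (5, 26, -10), (-10, 14, 17), (17, 20, -7), (-7, 22, 14)
cycles coincide ⇒ equivalent

yes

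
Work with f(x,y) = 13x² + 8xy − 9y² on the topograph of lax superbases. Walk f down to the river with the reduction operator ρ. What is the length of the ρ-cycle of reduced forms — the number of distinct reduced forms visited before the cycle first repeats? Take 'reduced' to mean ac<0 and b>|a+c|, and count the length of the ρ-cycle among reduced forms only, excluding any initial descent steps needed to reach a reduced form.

D = 532, ⌊√D⌋ = 23
river: ρ → (-9,10,12)
river: ρ → (12,14,-7)
river: ρ → (-7,14,12)
river: ρ → (12,10,-9)
river: ρ → (-9,8,13)
river: ρ → (13,18,-4)
river: ρ → (-4,22,3)
river: ρ → (3,20,-11)
river: ρ → (-11,2,12)
river: ρ → (12,22,-1)
river: ρ → (-1,22,12)
river: ρ → (12,2,-11)
river: ρ → (-11,20,3)
river: ρ → (3,22,-4)
river: ρ → (-4,18,13)
river: ρ → (13,8,-9)
ρ-cycle length = 16 (tail of 0 descent steps not counted)

16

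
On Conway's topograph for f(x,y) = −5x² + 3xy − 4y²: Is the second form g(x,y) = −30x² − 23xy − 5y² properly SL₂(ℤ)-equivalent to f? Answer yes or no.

D₁ = -71, D₂ = -71
f is negative-definite; reduce −f:
−f: flip: (5,-3,4)→(4,3,5)
−f: reduced (well bottom): (4,3,5) with a≤c, −a<b≤a
flip sign back: reduced form of f is (-4,-3,-5)
g is negative-definite; reduce −g:
−g: flip: (30,23,5)→(5,-23,30)
−g: translate: b→-3 (≡-23 mod 10), so (5,-23,30)→(5,-3,4)
−g: flip: (5,-3,4)→(4,3,5)
−g: reduced (well bottom): (4,3,5) with a≤c, −a<b≤a
flip sign back: reduced form of g is (-4,-3,-5)
reduced forms (-4, -3, -5) vs (-4, -3, -5) ⇒ equivalent

yes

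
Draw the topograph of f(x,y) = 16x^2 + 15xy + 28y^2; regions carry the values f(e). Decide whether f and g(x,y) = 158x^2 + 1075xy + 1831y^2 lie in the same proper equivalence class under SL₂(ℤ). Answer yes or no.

D₁ = -1567, D₂ = -1567
f: reduced (well bottom): (16,15,28) with a≤c, −a<b≤a
g: translate: b→127 (≡1075 mod 316), so (158,1075,1831)→(158,127,28)
g: flip: (158,127,28)→(28,-127,158)
g: translate: b→-15 (≡-127 mod 56), so (28,-127,158)→(28,-15,16)
g: flip: (28,-15,16)→(16,15,28)
g: reduced (well bottom): (16,15,28) with a≤c, −a<b≤a
reduced forms (16, 15, 28) vs (16, 15, 28) ⇒ equivalent

yes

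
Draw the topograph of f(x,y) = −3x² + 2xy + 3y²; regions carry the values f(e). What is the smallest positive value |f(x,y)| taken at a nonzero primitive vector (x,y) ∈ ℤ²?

river: ρ → (3,4,-2)
river: ρ → (-2,4,3)
river: ρ → (3,2,-3)
river: ρ → (-3,4,2)
river: ρ → (2,4,-3)
river: ρ → (-3,2,3)
closes: descent 0, river 6
min |a| on river = 2

2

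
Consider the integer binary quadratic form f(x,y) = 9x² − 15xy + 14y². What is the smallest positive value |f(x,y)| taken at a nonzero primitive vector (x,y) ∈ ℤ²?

translate: b→3 (≡-15 mod 18), so (9,-15,14)→(9,3,8)
flip: (9,3,8)→(8,-3,9)
reduced (well bottom): (8,-3,9) with a≤c, −a<b≤a
well minimum = a = 8

8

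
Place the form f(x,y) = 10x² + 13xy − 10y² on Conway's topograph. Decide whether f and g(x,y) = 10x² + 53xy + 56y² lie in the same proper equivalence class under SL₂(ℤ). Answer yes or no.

D₁ = 569, D₂ = 569
river cycle of f (length 42): (-10, 7, 13), (13, 19, -4), (-4, 21, 8), (8, 11, -14), (-14, 17, 5), (5, 23, -2), (-2, 21, 16), (16, 11, -7), (-7, 17, 10), (10, 23, -1), … (32 more)
river cycle of g (length 42): (10, 13, -10), (-10, 7, 13), (13, 19, -4), (-4, 21, 8), (8, 11, -14), (-14, 17, 5), (5, 23, -2), (-2, 21, 16), (16, 11, -7), (-7, 17, 10), … (32 more)
cycles coincide ⇒ equivalent

yes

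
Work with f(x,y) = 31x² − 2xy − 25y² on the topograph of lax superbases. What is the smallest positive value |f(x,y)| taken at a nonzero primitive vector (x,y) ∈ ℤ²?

descent: ρ → (-25,52,4)  [lands on river]
river: ρ → (4,52,-25)
river: ρ → (-25,48,8)
river: ρ → (8,48,-25)
closes: descent 1, river 4
min |a| on river = 4

4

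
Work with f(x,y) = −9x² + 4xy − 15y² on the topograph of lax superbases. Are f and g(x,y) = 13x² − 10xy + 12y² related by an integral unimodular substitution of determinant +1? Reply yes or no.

D₁ = -524, D₂ = -524
f is negative-definite; reduce −f:
−f: reduced (well bottom): (9,-4,15) with a≤c, −a<b≤a
flip sign back: reduced form of f is (-9,4,-15)
g: flip: (13,-10,12)→(12,10,13)
g: reduced (well bottom): (12,10,13) with a≤c, −a<b≤a
reduced forms (-9, 4, -15) vs (12, 10, 13) ⇒ inequivalent

no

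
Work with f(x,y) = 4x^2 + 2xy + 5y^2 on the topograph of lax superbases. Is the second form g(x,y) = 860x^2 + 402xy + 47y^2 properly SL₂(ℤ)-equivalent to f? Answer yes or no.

D₁ = -76, D₂ = -76
f: reduced (well bottom): (4,2,5) with a≤c, −a<b≤a
g: flip: (860,402,47)→(47,-402,860)
g: translate: b→-26 (≡-402 mod 94), so (47,-402,860)→(47,-26,4)
g: flip: (47,-26,4)→(4,26,47)
g: translate: b→2 (≡26 mod 8), so (4,26,47)→(4,2,5)
g: reduced (well bottom): (4,2,5) with a≤c, −a<b≤a
reduced forms (4, 2, 5) vs (4, 2, 5) ⇒ equivalent

yes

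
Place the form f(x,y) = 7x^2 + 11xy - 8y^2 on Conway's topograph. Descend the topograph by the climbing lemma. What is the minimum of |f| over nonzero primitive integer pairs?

river: ρ → (-8,5,10)
river: ρ → (10,15,-3)
river: ρ → (-3,15,10)
river: ρ → (10,5,-8)
river: ρ → (-8,11,7)
river: ρ → (7,17,-2)
river: ρ → (-2,15,15)
river: ρ → (15,15,-2)
river: ρ → (-2,17,7)
river: ρ → (7,11,-8)
closes: descent 0, river 10
min |a| on river = 2

2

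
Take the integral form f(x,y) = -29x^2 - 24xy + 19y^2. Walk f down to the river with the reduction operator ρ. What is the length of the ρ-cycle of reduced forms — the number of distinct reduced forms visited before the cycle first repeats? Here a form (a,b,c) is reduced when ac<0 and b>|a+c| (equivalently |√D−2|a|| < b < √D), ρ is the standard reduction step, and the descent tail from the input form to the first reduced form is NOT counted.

D = 2780, ⌊√D⌋ = 52
descent: ρ → (19,24,-29)  [lands on river]
river: ρ → (-29,34,14)
river: ρ → (14,50,-5)
river: ρ → (-5,50,14)
river: ρ → (14,34,-29)
river: ρ → (-29,24,19)
river: ρ → (19,52,-1)
river: ρ → (-1,52,19)
ρ-cycle length = 8 (tail of 1 descent step not counted)

8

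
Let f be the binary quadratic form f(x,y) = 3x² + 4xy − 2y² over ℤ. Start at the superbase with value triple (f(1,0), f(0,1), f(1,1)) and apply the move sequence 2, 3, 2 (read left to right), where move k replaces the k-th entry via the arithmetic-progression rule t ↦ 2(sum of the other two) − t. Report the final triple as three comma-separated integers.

start (3,-2,5) = (f(1,0),f(0,1),f(1,1))
replace slot 2: 2·(3+5) − (-2) = 18 → (3,18,5)
replace slot 3: 2·(3+18) − 5 = 37 → (3,18,37)
replace slot 2: 2·(3+37) − 18 = 62 → (3,62,37)

3,62,37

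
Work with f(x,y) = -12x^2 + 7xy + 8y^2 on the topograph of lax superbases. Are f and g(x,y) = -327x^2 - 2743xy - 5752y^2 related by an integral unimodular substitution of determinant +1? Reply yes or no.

D₁ = 433, D₂ = 433
river cycle of f (length 46): (8, 9, -11), (-11, 13, 6), (6, 11, -13), (-13, 15, 4), (4, 17, -9), (-9, 19, 2), (2, 17, -18), (-18, 19, 1), (1, 19, -18), (-18, 17, 2), … (36 more)
river cycle of g (length 46): (-12, 7, 8), (8, 9, -11), (-11, 13, 6), (6, 11, -13), (-13, 15, 4), (4, 17, -9), (-9, 19, 2), (2, 17, -18), (-18, 19, 1), (1, 19, -18), … (36 more)
cycles coincide ⇒ equivalent

yes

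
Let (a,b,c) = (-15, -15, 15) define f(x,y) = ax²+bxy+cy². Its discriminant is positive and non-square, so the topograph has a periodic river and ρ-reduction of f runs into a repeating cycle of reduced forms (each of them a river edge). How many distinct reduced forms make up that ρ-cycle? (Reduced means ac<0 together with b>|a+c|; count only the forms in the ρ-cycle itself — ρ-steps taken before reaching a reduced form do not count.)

D = 1125, ⌊√D⌋ = 33
descent: ρ → (15,15,-15)  [lands on river]
river: ρ → (-15,15,15)
ρ-cycle length = 2 (tail of 1 descent step not counted)

2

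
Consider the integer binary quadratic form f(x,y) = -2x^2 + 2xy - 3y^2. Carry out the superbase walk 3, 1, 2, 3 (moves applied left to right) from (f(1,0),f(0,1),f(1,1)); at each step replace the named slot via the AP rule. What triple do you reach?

start (-2,-3,-3) = (f(1,0),f(0,1),f(1,1))
replace slot 3: 2·((-2)+(-3)) − (-3) = -7 → (-2,-3,-7)
replace slot 1: 2·((-3)+(-7)) − (-2) = -18 → (-18,-3,-7)
replace slot 2: 2·((-18)+(-7)) − (-3) = -47 → (-18,-47,-7)
replace slot 3: 2·((-18)+(-47)) − (-7) = -123 → (-18,-47,-123)

-18,-47,-123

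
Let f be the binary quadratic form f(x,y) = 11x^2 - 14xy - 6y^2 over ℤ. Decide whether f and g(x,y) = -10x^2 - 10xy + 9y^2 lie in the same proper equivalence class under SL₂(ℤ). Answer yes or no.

D₁ = 460, D₂ = 460
river cycle of f (length 10): (-6, 14, 11), (11, 8, -9), (-9, 10, 10), (10, 10, -9), (-9, 8, 11), (11, 14, -6), (-6, 10, 15), (15, 20, -1), (-1, 20, 15), (15, 10, -6)
river cycle of g (length 10): (9, 10, -10), (-10, 10, 9), (9, 8, -11), (-11, 14, 6), (6, 10, -15), (-15, 20, 1), (1, 20, -15), (-15, 10, 6), (6, 14, -11), (-11, 8, 9)
cycles differ ⇒ inequivalent

no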